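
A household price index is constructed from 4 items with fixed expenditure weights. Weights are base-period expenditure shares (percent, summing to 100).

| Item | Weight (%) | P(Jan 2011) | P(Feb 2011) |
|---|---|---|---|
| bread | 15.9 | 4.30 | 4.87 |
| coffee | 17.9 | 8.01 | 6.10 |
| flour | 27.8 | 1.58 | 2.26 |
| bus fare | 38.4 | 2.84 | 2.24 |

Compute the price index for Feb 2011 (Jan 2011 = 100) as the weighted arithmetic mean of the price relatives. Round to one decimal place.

101.7

bread: 15.9 × (4.87/4.30) = 15.9 × 1.132558 = 18.0077
coffee: 17.9 × (6.10/8.01) = 17.9 × 0.761548 = 13.6317
flour: 27.8 × (2.26/1.58) = 27.8 × 1.430380 = 39.7646
bus fare: 38.4 × (2.24/2.84) = 38.4 × 0.788732 = 30.2873
Index = Σ wᵢ·(p₁ᵢ/p₀ᵢ) = 18.0077 + 13.6317 + 39.7646 + 30.2873 = 101.6913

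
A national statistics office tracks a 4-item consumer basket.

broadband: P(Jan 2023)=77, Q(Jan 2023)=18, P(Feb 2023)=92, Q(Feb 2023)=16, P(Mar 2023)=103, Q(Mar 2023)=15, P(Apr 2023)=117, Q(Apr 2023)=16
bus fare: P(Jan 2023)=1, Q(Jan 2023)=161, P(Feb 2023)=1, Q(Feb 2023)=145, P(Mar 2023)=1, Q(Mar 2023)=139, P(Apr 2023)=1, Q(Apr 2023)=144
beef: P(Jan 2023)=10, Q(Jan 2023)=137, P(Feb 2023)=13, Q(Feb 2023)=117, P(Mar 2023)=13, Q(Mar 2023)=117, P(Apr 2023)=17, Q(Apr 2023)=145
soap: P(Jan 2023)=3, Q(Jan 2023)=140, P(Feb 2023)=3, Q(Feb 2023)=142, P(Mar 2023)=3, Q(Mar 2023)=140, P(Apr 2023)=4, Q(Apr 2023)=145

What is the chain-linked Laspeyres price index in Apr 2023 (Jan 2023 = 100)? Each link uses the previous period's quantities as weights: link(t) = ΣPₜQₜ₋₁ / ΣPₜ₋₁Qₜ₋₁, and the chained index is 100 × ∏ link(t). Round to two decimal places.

154.87

Link Jan 2023→Feb 2023:
ΣP(Feb 2023)Q(Jan 2023) = 92×18 + 1×161 + 13×137 + 3×140 = 1656 + 161 + 1781 + 420 = 4018
ΣP(Jan 2023)Q(Jan 2023) = 77×18 + 1×161 + 10×137 + 3×140 = 1386 + 161 + 1370 + 420 = 3337
link = 4018/3337 = 1.204076
Link Feb 2023→Mar 2023:
ΣP(Mar 2023)Q(Feb 2023) = 103×16 + 1×145 + 13×117 + 3×142 = 1648 + 145 + 1521 + 426 = 3740
ΣP(Feb 2023)Q(Feb 2023) = 92×16 + 1×145 + 13×117 + 3×142 = 1472 + 145 + 1521 + 426 = 3564
link = 3740/3564 = 1.049383
Link Mar 2023→Apr 2023:
ΣP(Apr 2023)Q(Mar 2023) = 117×15 + 1×139 + 17×117 + 4×140 = 1755 + 139 + 1989 + 560 = 4443
ΣP(Mar 2023)Q(Mar 2023) = 103×15 + 1×139 + 13×117 + 3×140 = 1545 + 139 + 1521 + 420 = 3625
link = 4443/3625 = 1.225655
Chained index = 100 × 1.204076 × 1.049383 × 1.225655 = 154.8659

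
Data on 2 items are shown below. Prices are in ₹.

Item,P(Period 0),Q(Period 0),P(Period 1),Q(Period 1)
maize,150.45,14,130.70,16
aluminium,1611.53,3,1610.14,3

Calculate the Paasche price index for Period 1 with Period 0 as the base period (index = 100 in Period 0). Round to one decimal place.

Paasche price index uses current-period quantities as weights.
ΣP(Period 1)·Q(Period 1) = 130.70×16 + 1610.14×3 = 2091.2 + 4830.42 = 6921.62
ΣP(Period 0)·Q(Period 1) = 150.45×16 + 1611.53×3 = 2407.2 + 4834.59 = 7241.79
Index = 6921.62 / 7241.79 × 100 = 95.5789

95.6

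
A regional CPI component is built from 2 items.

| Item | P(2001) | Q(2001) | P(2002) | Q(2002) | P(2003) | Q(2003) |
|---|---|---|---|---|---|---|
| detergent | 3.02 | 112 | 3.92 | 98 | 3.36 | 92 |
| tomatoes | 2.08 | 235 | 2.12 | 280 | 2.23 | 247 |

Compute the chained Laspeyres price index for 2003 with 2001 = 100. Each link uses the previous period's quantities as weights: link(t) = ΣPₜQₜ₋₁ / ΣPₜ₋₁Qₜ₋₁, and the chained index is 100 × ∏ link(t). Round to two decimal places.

Link 2001→2002:
ΣP(2002)Q(2001) = 3.92×112 + 2.12×235 = 439.04 + 498.2 = 937.24
ΣP(2001)Q(2001) = 3.02×112 + 2.08×235 = 338.24 + 488.8 = 827.04
link = 937.24/827.04 = 1.133246
Link 2002→2003:
ΣP(2003)Q(2002) = 3.36×98 + 2.23×280 = 329.28 + 624.4 = 953.68
ΣP(2002)Q(2002) = 3.92×98 + 2.12×280 = 384.16 + 593.6 = 977.76
link = 953.68/977.76 = 0.975372
Chained index = 100 × 1.133246 × 0.975372 = 110.5337

110.53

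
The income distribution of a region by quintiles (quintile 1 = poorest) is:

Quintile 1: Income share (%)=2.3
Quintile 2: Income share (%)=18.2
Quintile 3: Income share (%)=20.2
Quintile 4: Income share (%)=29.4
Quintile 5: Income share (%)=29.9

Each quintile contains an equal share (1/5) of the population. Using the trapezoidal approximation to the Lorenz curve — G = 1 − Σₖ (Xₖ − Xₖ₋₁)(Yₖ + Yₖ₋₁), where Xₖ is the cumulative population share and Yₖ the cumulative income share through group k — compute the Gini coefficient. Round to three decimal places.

Cumulative income shares Yₖ: 0.0230, 0.2050, 0.4070, 0.7010, 1.0000
Σ (Xₖ−Xₖ₋₁)(Yₖ+Yₖ₋₁) = (1/5)(0.0230+0.0000) + (1/5)(0.2050+0.0230) + (1/5)(0.4070+0.2050) + (1/5)(0.7010+0.4070) + (1/5)(1.0000+0.7010)
  = 0.0046 + 0.0456 + 0.1224 + 0.2216 + 0.3402 = 0.7344
G = 1 − 0.7344 = 0.2656

0.266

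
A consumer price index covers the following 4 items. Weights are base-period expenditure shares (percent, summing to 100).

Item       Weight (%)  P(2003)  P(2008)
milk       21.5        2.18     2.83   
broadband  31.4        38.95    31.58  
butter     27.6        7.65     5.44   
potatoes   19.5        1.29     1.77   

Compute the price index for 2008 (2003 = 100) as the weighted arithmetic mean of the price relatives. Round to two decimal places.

99.75

milk: 21.5 × (2.83/2.18) = 21.5 × 1.298165 = 27.9106
broadband: 31.4 × (31.58/38.95) = 31.4 × 0.810783 = 25.4586
butter: 27.6 × (5.44/7.65) = 27.6 × 0.711111 = 19.6267
potatoes: 19.5 × (1.77/1.29) = 19.5 × 1.372093 = 26.7558
Index = Σ wᵢ·(p₁ᵢ/p₀ᵢ) = 27.9106 + 25.4586 + 19.6267 + 26.7558 = 99.7516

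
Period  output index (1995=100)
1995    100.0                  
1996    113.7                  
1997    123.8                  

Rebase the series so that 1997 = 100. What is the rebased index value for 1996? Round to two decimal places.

Rebased(1996) = 113.7 / 123.8 × 100 = 91.8417

91.84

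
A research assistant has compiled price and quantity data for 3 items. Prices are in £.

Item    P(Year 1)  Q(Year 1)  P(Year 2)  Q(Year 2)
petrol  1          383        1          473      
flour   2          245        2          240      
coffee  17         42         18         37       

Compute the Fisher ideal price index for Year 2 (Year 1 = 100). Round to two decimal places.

Laspeyres component (base-period weights):
ΣP(Year 2)Q(Year 1) = 1×383 + 2×245 + 18×42 = 383 + 490 + 756 = 1629
ΣP(Year 1)Q(Year 1) = 1×383 + 2×245 + 17×42 = 383 + 490 + 714 = 1587
L = 1629 / 1587 × 100 = 102.6465
Paasche component (current-period weights):
ΣP(Year 2)Q(Year 2) = 1×473 + 2×240 + 18×37 = 473 + 480 + 666 = 1619
ΣP(Year 1)Q(Year 2) = 1×473 + 2×240 + 17×37 = 473 + 480 + 629 = 1582
P = 1619 / 1582 × 100 = 102.3388
Fisher = √(L × P) = √(102.6465 × 102.3388) = 102.4925

102.49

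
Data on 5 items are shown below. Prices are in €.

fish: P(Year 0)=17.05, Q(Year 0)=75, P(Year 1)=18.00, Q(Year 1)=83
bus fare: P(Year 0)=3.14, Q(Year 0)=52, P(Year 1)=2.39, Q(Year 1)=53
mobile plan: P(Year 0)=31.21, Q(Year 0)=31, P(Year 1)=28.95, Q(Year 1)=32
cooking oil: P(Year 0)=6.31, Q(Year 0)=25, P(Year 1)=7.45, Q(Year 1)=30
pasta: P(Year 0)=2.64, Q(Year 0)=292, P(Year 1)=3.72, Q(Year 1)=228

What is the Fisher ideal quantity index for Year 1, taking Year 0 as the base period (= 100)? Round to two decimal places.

Laspeyres component (base-period weights):
ΣP(Year 0)Q(Year 1) = 17.05×83 + 3.14×53 + 31.21×32 + 6.31×30 + 2.64×228 = 1415.15 + 166.42 + 998.72 + 189.3 + 601.92 = 3371.51
ΣP(Year 0)Q(Year 0) = 17.05×75 + 3.14×52 + 31.21×31 + 6.31×25 + 2.64×292 = 1278.75 + 163.28 + 967.51 + 157.75 + 770.88 = 3338.17
L = 3371.51 / 3338.17 × 100 = 100.9988
Paasche component (current-period weights):
ΣP(Year 1)Q(Year 1) = 18.00×83 + 2.39×53 + 28.95×32 + 7.45×30 + 3.72×228 = 1494 + 126.67 + 926.4 + 223.5 + 848.16 = 3618.73
ΣP(Year 1)Q(Year 0) = 18.00×75 + 2.39×52 + 28.95×31 + 7.45×25 + 3.72×292 = 1350 + 124.28 + 897.45 + 186.25 + 1086.24 = 3644.22
P = 3618.73 / 3644.22 × 100 = 99.3005
Fisher = √(L × P) = √(100.9988 × 99.3005) = 100.1460

100.15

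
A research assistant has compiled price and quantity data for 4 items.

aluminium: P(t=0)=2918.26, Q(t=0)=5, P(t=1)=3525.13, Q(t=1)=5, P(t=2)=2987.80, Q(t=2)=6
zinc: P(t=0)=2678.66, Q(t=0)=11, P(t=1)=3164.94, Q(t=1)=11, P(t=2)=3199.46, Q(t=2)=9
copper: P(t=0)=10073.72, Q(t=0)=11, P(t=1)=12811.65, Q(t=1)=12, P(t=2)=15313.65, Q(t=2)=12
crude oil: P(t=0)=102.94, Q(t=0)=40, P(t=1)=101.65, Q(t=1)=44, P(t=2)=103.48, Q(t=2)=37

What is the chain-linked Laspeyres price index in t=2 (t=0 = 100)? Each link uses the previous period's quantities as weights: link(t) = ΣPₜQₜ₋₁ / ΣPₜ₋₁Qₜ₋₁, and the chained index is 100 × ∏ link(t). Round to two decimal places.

Link t=0→t=1:
ΣP(t=1)Q(t=0) = 3525.13×5 + 3164.94×11 + 12811.65×11 + 101.65×40 = 17625.65 + 34814.34 + 140928.15 + 4066 = 197434.14
ΣP(t=0)Q(t=0) = 2918.26×5 + 2678.66×11 + 10073.72×11 + 102.94×40 = 14591.3 + 29465.26 + 110810.92 + 4117.6 = 158985.08
link = 197434.14/158985.08 = 1.241841
Link t=1→t=2:
ΣP(t=2)Q(t=1) = 2987.80×5 + 3199.46×11 + 15313.65×12 + 103.48×44 = 14939 + 35194.06 + 183763.8 + 4553.12 = 238449.98
ΣP(t=1)Q(t=1) = 3525.13×5 + 3164.94×11 + 12811.65×12 + 101.65×44 = 17625.65 + 34814.34 + 153739.8 + 4472.6 = 210652.39
link = 238449.98/210652.39 = 1.131960
Chained index = 100 × 1.241841 × 1.131960 = 140.5713

140.57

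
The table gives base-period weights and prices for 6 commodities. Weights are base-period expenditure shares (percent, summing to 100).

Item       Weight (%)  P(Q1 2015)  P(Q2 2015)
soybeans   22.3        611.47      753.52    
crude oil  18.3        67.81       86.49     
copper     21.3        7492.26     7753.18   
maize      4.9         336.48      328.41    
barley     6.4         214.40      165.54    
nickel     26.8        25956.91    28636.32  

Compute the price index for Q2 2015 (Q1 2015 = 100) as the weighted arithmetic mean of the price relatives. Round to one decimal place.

soybeans: 22.3 × (753.52/611.47) = 22.3 × 1.232309 = 27.4805
crude oil: 18.3 × (86.49/67.81) = 18.3 × 1.275476 = 23.3412
copper: 21.3 × (7753.18/7492.26) = 21.3 × 1.034825 = 22.0418
maize: 4.9 × (328.41/336.48) = 4.9 × 0.976016 = 4.7825
barley: 6.4 × (165.54/214.40) = 6.4 × 0.772108 = 4.9415
nickel: 26.8 × (28636.32/25956.91) = 26.8 × 1.103225 = 29.5664
Index = Σ wᵢ·(p₁ᵢ/p₀ᵢ) = 27.4805 + 23.3412 + 22.0418 + 4.7825 + 4.9415 + 29.5664 = 112.1539

112.2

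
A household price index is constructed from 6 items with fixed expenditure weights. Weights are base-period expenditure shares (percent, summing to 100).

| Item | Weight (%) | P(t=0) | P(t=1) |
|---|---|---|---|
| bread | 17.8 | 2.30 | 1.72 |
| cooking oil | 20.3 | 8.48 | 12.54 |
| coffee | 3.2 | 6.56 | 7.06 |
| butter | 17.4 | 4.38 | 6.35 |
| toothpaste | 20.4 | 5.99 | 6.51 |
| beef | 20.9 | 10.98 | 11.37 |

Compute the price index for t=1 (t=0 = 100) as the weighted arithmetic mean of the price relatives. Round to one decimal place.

bread: 17.8 × (1.72/2.30) = 17.8 × 0.747826 = 13.3113
cooking oil: 20.3 × (12.54/8.48) = 20.3 × 1.478774 = 30.0191
coffee: 3.2 × (7.06/6.56) = 3.2 × 1.076220 = 3.4439
butter: 17.4 × (6.35/4.38) = 17.4 × 1.449772 = 25.2260
toothpaste: 20.4 × (6.51/5.99) = 20.4 × 1.086811 = 22.1710
beef: 20.9 × (11.37/10.98) = 20.9 × 1.035519 = 21.6423
Index = Σ wᵢ·(p₁ᵢ/p₀ᵢ) = 13.3113 + 30.0191 + 3.4439 + 25.2260 + 22.1710 + 21.6423 = 115.8136

115.8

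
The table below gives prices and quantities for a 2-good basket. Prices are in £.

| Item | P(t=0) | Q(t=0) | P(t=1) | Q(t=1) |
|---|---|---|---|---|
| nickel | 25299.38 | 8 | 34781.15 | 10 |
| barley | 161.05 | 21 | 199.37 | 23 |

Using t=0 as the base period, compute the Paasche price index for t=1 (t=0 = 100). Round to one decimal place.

Paasche price index uses current-period quantities as weights.
ΣP(t=1)·Q(t=1) = 34781.15×10 + 199.37×23 = 347811.5 + 4585.51 = 352397.01
ΣP(t=0)·Q(t=1) = 25299.38×10 + 161.05×23 = 252993.8 + 3704.15 = 256697.95
Index = 352397.01 / 256697.95 × 100 = 137.2808

137.3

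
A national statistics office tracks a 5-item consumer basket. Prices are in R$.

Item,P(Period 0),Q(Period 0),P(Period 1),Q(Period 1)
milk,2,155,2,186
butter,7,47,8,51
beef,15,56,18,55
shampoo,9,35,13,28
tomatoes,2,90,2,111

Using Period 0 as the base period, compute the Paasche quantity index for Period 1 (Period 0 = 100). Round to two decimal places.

101.16

Paasche quantity index uses current-period prices as weights.
ΣP(Period 1)·Q(Period 1) = 2×186 + 8×51 + 18×55 + 13×28 + 2×111 = 372 + 408 + 990 + 364 + 222 = 2356
ΣP(Period 1)·Q(Period 0) = 2×155 + 8×47 + 18×56 + 13×35 + 2×90 = 310 + 376 + 1008 + 455 + 180 = 2329
Index = 2356 / 2329 × 100 = 101.1593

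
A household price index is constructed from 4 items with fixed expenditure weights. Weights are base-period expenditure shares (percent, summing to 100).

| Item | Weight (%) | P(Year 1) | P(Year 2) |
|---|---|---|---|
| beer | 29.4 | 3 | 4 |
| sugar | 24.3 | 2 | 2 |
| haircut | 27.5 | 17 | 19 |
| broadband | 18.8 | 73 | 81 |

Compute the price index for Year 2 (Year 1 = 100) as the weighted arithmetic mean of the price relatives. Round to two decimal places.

beer: 29.4 × (4/3) = 29.4 × 1.333333 = 39.2000
sugar: 24.3 × (2/2) = 24.3 × 1.000000 = 24.3000
haircut: 27.5 × (19/17) = 27.5 × 1.117647 = 30.7353
broadband: 18.8 × (81/73) = 18.8 × 1.109589 = 20.8603
Index = Σ wᵢ·(p₁ᵢ/p₀ᵢ) = 39.2000 + 24.3000 + 30.7353 + 20.8603 = 115.0956

115.10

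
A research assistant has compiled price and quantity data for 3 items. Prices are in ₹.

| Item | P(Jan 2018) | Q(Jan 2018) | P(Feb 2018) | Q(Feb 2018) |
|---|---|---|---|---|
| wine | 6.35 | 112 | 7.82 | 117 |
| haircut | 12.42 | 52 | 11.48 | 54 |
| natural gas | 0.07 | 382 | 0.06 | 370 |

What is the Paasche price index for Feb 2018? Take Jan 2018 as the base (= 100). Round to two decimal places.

Paasche price index uses current-period quantities as weights.
ΣP(Feb 2018)·Q(Feb 2018) = 7.82×117 + 11.48×54 + 0.06×370 = 914.94 + 619.92 + 22.2 = 1557.06
ΣP(Jan 2018)·Q(Feb 2018) = 6.35×117 + 12.42×54 + 0.07×370 = 742.95 + 670.68 + 25.9 = 1439.53
Index = 1557.06 / 1439.53 × 100 = 108.1645

108.16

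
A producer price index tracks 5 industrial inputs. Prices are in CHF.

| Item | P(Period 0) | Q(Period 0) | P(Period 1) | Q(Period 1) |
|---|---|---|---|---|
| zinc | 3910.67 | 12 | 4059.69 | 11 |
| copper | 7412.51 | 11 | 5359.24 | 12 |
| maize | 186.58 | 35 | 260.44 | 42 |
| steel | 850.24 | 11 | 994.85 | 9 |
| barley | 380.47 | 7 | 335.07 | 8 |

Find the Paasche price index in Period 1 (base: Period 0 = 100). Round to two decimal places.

87.40

Paasche price index uses current-period quantities as weights.
ΣP(Period 1)·Q(Period 1) = 4059.69×11 + 5359.24×12 + 260.44×42 + 994.85×9 + 335.07×8 = 44656.59 + 64310.88 + 10938.48 + 8953.65 + 2680.56 = 131540.16
ΣP(Period 0)·Q(Period 1) = 3910.67×11 + 7412.51×12 + 186.58×42 + 850.24×9 + 380.47×8 = 43017.37 + 88950.12 + 7836.36 + 7652.16 + 3043.76 = 150499.77
Index = 131540.16 / 150499.77 × 100 = 87.4022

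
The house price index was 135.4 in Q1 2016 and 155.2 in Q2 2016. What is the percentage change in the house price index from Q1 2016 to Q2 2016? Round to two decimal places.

14.62%

Change = (155.2 − 135.4) / 135.4 × 100
       = 19.8 / 135.4 × 100 = 14.6233%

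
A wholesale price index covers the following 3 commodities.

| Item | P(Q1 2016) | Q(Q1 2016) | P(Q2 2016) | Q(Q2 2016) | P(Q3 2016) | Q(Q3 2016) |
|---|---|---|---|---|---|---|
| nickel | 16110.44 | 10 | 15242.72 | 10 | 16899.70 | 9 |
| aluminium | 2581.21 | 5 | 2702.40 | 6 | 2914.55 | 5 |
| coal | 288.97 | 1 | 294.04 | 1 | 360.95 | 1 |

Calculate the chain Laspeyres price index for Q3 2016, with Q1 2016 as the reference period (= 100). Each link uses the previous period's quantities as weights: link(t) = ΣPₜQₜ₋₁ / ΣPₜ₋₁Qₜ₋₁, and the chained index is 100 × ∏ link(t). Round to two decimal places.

105.48

Link Q1 2016→Q2 2016:
ΣP(Q2 2016)Q(Q1 2016) = 15242.72×10 + 2702.40×5 + 294.04×1 = 152427.2 + 13512 + 294.04 = 166233.24
ΣP(Q1 2016)Q(Q1 2016) = 16110.44×10 + 2581.21×5 + 288.97×1 = 161104.4 + 12906.05 + 288.97 = 174299.42
link = 166233.24/174299.42 = 0.953722
Link Q2 2016→Q3 2016:
ΣP(Q3 2016)Q(Q2 2016) = 16899.70×10 + 2914.55×6 + 360.95×1 = 168997 + 17487.3 + 360.95 = 186845.25
ΣP(Q2 2016)Q(Q2 2016) = 15242.72×10 + 2702.40×6 + 294.04×1 = 152427.2 + 16214.4 + 294.04 = 168935.64
link = 186845.25/168935.64 = 1.106014
Chained index = 100 × 0.953722 × 1.106014 = 105.4831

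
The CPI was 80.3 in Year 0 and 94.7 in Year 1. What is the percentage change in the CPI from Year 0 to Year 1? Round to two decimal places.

17.93%

Change = (94.7 − 80.3) / 80.3 × 100
       = 14.4 / 80.3 × 100 = 17.9328%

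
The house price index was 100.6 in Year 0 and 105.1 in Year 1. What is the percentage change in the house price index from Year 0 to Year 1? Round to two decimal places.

4.47%

Change = (105.1 − 100.6) / 100.6 × 100
       = 4.5 / 100.6 × 100 = 4.4732%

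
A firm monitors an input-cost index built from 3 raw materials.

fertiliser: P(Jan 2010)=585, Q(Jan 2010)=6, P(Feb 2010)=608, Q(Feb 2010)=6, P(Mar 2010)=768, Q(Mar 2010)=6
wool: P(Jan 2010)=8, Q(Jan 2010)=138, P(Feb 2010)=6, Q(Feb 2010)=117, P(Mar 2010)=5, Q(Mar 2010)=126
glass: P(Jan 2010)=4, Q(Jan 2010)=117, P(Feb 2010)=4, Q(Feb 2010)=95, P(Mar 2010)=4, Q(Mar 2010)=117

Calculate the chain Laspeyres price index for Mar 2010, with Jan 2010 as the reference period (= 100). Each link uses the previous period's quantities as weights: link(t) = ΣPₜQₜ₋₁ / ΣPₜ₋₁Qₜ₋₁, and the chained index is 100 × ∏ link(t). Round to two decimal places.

114.62

Link Jan 2010→Feb 2010:
ΣP(Feb 2010)Q(Jan 2010) = 608×6 + 6×138 + 4×117 = 3648 + 828 + 468 = 4944
ΣP(Jan 2010)Q(Jan 2010) = 585×6 + 8×138 + 4×117 = 3510 + 1104 + 468 = 5082
link = 4944/5082 = 0.972845
Link Feb 2010→Mar 2010:
ΣP(Mar 2010)Q(Feb 2010) = 768×6 + 5×117 + 4×95 = 4608 + 585 + 380 = 5573
ΣP(Feb 2010)Q(Feb 2010) = 608×6 + 6×117 + 4×95 = 3648 + 702 + 380 = 4730
link = 5573/4730 = 1.178224
Chained index = 100 × 0.972845 × 1.178224 = 114.6230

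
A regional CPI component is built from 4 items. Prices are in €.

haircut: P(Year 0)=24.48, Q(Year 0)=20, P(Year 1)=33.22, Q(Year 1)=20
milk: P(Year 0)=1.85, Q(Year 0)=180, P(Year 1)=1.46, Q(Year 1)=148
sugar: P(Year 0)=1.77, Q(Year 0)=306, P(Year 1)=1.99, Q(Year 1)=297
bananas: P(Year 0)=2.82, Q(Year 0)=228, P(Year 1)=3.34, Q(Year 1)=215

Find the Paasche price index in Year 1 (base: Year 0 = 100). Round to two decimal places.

Paasche price index uses current-period quantities as weights.
ΣP(Year 1)·Q(Year 1) = 33.22×20 + 1.46×148 + 1.99×297 + 3.34×215 = 664.4 + 216.08 + 591.03 + 718.1 = 2189.61
ΣP(Year 0)·Q(Year 1) = 24.48×20 + 1.85×148 + 1.77×297 + 2.82×215 = 489.6 + 273.8 + 525.69 + 606.3 = 1895.39
Index = 2189.61 / 1895.39 × 100 = 115.5229

115.52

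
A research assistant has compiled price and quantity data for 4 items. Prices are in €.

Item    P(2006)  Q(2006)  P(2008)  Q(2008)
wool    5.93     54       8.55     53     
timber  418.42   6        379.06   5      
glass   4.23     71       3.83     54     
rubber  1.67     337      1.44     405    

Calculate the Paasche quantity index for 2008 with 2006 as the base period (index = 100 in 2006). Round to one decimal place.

Paasche quantity index uses current-period prices as weights.
ΣP(2008)·Q(2008) = 8.55×53 + 379.06×5 + 3.83×54 + 1.44×405 = 453.15 + 1895.3 + 206.82 + 583.2 = 3138.47
ΣP(2008)·Q(2006) = 8.55×54 + 379.06×6 + 3.83×71 + 1.44×337 = 461.7 + 2274.36 + 271.93 + 485.28 = 3493.27
Index = 3138.47 / 3493.27 × 100 = 89.8433

89.8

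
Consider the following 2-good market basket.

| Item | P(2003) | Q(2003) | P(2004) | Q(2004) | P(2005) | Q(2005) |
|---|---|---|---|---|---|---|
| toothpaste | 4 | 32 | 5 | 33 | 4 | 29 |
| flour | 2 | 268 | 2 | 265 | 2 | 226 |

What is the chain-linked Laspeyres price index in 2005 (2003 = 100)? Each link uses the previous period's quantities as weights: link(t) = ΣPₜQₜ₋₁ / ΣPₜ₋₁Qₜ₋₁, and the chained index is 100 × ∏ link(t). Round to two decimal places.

99.84

Link 2003→2004:
ΣP(2004)Q(2003) = 5×32 + 2×268 = 160 + 536 = 696
ΣP(2003)Q(2003) = 4×32 + 2×268 = 128 + 536 = 664
link = 696/664 = 1.048193
Link 2004→2005:
ΣP(2005)Q(2004) = 4×33 + 2×265 = 132 + 530 = 662
ΣP(2004)Q(2004) = 5×33 + 2×265 = 165 + 530 = 695
link = 662/695 = 0.952518
Chained index = 100 × 1.048193 × 0.952518 = 99.8422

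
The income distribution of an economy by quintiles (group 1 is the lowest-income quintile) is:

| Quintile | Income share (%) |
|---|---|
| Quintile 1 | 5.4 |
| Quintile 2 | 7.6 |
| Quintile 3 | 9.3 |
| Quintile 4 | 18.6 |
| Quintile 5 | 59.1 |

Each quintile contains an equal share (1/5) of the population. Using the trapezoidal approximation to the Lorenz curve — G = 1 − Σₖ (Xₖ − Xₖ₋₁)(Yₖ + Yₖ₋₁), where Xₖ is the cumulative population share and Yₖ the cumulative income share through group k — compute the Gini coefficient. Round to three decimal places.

0.474

Cumulative income shares Yₖ: 0.0540, 0.1300, 0.2230, 0.4090, 1.0000
Σ (Xₖ−Xₖ₋₁)(Yₖ+Yₖ₋₁) = (1/5)(0.0540+0.0000) + (1/5)(0.1300+0.0540) + (1/5)(0.2230+0.1300) + (1/5)(0.4090+0.2230) + (1/5)(1.0000+0.4090)
  = 0.0108 + 0.0368 + 0.0706 + 0.1264 + 0.2818 = 0.5264
G = 1 − 0.5264 = 0.4736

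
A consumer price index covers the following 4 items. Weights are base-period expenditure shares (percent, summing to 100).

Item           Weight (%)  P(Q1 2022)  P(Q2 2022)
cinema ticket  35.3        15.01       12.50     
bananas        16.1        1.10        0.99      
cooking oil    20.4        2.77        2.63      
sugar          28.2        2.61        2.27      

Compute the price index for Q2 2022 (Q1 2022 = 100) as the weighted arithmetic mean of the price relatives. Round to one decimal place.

cinema ticket: 35.3 × (12.50/15.01) = 35.3 × 0.832778 = 29.3971
bananas: 16.1 × (0.99/1.10) = 16.1 × 0.900000 = 14.4900
cooking oil: 20.4 × (2.63/2.77) = 20.4 × 0.949458 = 19.3690
sugar: 28.2 × (2.27/2.61) = 28.2 × 0.869732 = 24.5264
Index = Σ wᵢ·(p₁ᵢ/p₀ᵢ) = 29.3971 + 14.4900 + 19.3690 + 24.5264 = 87.7825

87.8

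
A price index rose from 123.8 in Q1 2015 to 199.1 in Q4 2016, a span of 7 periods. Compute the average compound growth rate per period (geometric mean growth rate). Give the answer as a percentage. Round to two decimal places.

7.02%

Growth factor = (199.1/123.8)^(1/7) = (1.608239)^(1/7) = 1.070234
Growth rate = 1.070234 − 1 = 0.070234 = 7.0234%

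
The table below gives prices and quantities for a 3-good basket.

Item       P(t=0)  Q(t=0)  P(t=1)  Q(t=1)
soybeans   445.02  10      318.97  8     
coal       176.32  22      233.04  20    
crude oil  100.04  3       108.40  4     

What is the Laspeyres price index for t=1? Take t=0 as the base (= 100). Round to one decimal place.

100.1

Laspeyres price index uses base-period quantities as weights.
ΣP(t=1)·Q(t=0) = 318.97×10 + 233.04×22 + 108.40×3 = 3189.7 + 5126.88 + 325.2 = 8641.78
ΣP(t=0)·Q(t=0) = 445.02×10 + 176.32×22 + 100.04×3 = 4450.2 + 3879.04 + 300.12 = 8629.36
Index = 8641.78 / 8629.36 × 100 = 100.1439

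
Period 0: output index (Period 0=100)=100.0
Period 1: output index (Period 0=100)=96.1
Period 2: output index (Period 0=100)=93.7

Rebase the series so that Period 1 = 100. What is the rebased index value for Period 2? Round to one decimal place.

Rebased(Period 2) = 93.7 / 96.1 × 100 = 97.5026

97.5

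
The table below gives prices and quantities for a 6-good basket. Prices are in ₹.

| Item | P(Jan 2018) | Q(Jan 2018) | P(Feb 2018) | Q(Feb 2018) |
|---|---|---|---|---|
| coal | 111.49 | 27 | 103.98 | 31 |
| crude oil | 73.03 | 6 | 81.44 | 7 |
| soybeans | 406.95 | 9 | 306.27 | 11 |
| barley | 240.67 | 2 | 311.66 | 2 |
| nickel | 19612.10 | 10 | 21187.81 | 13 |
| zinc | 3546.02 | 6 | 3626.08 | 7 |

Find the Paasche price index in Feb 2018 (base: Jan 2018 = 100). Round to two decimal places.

Paasche price index uses current-period quantities as weights.
ΣP(Feb 2018)·Q(Feb 2018) = 103.98×31 + 81.44×7 + 306.27×11 + 311.66×2 + 21187.81×13 + 3626.08×7 = 3223.38 + 570.08 + 3368.97 + 623.32 + 275441.53 + 25382.56 = 308609.84
ΣP(Jan 2018)·Q(Feb 2018) = 111.49×31 + 73.03×7 + 406.95×11 + 240.67×2 + 19612.10×13 + 3546.02×7 = 3456.19 + 511.21 + 4476.45 + 481.34 + 254957.3 + 24822.14 = 288704.63
Index = 308609.84 / 288704.63 × 100 = 106.8947

106.89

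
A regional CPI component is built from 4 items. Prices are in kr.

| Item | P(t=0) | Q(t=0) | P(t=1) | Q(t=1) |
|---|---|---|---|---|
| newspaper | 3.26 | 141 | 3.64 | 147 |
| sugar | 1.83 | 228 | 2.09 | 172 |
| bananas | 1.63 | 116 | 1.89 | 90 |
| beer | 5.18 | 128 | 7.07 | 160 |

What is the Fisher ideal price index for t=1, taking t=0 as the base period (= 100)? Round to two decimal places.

Laspeyres component (base-period weights):
ΣP(t=1)Q(t=0) = 3.64×141 + 2.09×228 + 1.89×116 + 7.07×128 = 513.24 + 476.52 + 219.24 + 904.96 = 2113.96
ΣP(t=0)Q(t=0) = 3.26×141 + 1.83×228 + 1.63×116 + 5.18×128 = 459.66 + 417.24 + 189.08 + 663.04 = 1729.02
L = 2113.96 / 1729.02 × 100 = 122.2635
Paasche component (current-period weights):
ΣP(t=1)Q(t=1) = 3.64×147 + 2.09×172 + 1.89×90 + 7.07×160 = 535.08 + 359.48 + 170.1 + 1131.2 = 2195.86
ΣP(t=0)Q(t=1) = 3.26×147 + 1.83×172 + 1.63×90 + 5.18×160 = 479.22 + 314.76 + 146.7 + 828.8 = 1769.48
P = 2195.86 / 1769.48 × 100 = 124.0963
Fisher = √(L × P) = √(122.2635 × 124.0963) = 123.1765

123.18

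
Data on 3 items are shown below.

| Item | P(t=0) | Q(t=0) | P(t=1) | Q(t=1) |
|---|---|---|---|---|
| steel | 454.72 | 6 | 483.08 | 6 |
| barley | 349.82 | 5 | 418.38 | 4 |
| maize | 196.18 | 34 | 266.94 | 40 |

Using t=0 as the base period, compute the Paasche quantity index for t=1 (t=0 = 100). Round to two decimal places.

108.41

Paasche quantity index uses current-period prices as weights.
ΣP(t=1)·Q(t=1) = 483.08×6 + 418.38×4 + 266.94×40 = 2898.48 + 1673.52 + 10677.6 = 15249.6
ΣP(t=1)·Q(t=0) = 483.08×6 + 418.38×5 + 266.94×34 = 2898.48 + 2091.9 + 9075.96 = 14066.34
Index = 15249.6 / 14066.34 × 100 = 108.4120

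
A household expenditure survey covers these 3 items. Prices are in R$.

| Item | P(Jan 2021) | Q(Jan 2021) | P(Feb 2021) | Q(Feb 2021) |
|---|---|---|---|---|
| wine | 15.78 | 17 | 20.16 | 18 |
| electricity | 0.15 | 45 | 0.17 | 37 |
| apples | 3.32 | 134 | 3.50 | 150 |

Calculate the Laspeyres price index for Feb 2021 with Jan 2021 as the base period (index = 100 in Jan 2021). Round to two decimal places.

113.82

Laspeyres price index uses base-period quantities as weights.
ΣP(Feb 2021)·Q(Jan 2021) = 20.16×17 + 0.17×45 + 3.50×134 = 342.72 + 7.65 + 469 = 819.37
ΣP(Jan 2021)·Q(Jan 2021) = 15.78×17 + 0.15×45 + 3.32×134 = 268.26 + 6.75 + 444.88 = 719.89
Index = 819.37 / 719.89 × 100 = 113.8188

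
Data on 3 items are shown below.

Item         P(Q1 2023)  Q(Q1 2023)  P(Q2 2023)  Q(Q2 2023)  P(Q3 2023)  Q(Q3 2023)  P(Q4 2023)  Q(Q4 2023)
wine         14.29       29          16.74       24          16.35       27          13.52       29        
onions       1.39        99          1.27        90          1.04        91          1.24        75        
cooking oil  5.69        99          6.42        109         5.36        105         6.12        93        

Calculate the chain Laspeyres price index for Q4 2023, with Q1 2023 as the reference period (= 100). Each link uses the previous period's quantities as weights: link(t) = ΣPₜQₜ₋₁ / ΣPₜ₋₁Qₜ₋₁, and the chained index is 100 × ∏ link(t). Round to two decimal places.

100.33

Link Q1 2023→Q2 2023:
ΣP(Q2 2023)Q(Q1 2023) = 16.74×29 + 1.27×99 + 6.42×99 = 485.46 + 125.73 + 635.58 = 1246.77
ΣP(Q1 2023)Q(Q1 2023) = 14.29×29 + 1.39×99 + 5.69×99 = 414.41 + 137.61 + 563.31 = 1115.33
link = 1246.77/1115.33 = 1.117849
Link Q2 2023→Q3 2023:
ΣP(Q3 2023)Q(Q2 2023) = 16.35×24 + 1.04×90 + 5.36×109 = 392.4 + 93.6 + 584.24 = 1070.24
ΣP(Q2 2023)Q(Q2 2023) = 16.74×24 + 1.27×90 + 6.42×109 = 401.76 + 114.3 + 699.78 = 1215.84
link = 1070.24/1215.84 = 0.880247
Link Q3 2023→Q4 2023:
ΣP(Q4 2023)Q(Q3 2023) = 13.52×27 + 1.24×91 + 6.12×105 = 365.04 + 112.84 + 642.6 = 1120.48
ΣP(Q3 2023)Q(Q3 2023) = 16.35×27 + 1.04×91 + 5.36×105 = 441.45 + 94.64 + 562.8 = 1098.89
link = 1120.48/1098.89 = 1.019647
Chained index = 100 × 1.117849 × 0.880247 × 1.019647 = 100.3316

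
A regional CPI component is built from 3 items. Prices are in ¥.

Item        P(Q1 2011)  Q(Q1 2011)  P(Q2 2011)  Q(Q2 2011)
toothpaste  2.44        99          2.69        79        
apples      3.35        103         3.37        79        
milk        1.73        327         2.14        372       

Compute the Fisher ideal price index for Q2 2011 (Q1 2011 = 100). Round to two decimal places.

Laspeyres component (base-period weights):
ΣP(Q2 2011)Q(Q1 2011) = 2.69×99 + 3.37×103 + 2.14×327 = 266.31 + 347.11 + 699.78 = 1313.2
ΣP(Q1 2011)Q(Q1 2011) = 2.44×99 + 3.35×103 + 1.73×327 = 241.56 + 345.05 + 565.71 = 1152.32
L = 1313.2 / 1152.32 × 100 = 113.9614
Paasche component (current-period weights):
ΣP(Q2 2011)Q(Q2 2011) = 2.69×79 + 3.37×79 + 2.14×372 = 212.51 + 266.23 + 796.08 = 1274.82
ΣP(Q1 2011)Q(Q2 2011) = 2.44×79 + 3.35×79 + 1.73×372 = 192.76 + 264.65 + 643.56 = 1100.97
P = 1274.82 / 1100.97 × 100 = 115.7906
Fisher = √(L × P) = √(113.9614 × 115.7906) = 114.8724

114.87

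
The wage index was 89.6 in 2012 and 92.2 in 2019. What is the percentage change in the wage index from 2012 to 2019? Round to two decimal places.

2.90%

Change = (92.2 − 89.6) / 89.6 × 100
       = 2.6 / 89.6 × 100 = 2.9018%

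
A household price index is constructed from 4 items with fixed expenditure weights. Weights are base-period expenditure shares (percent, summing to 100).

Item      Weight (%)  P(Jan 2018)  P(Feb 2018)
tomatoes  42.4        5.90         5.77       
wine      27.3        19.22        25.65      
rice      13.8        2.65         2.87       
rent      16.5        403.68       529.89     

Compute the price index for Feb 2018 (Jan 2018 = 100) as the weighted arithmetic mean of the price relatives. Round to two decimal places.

tomatoes: 42.4 × (5.77/5.90) = 42.4 × 0.977966 = 41.4658
wine: 27.3 × (25.65/19.22) = 27.3 × 1.334547 = 36.4331
rice: 13.8 × (2.87/2.65) = 13.8 × 1.083019 = 14.9457
rent: 16.5 × (529.89/403.68) = 16.5 × 1.312649 = 21.6587
Index = Σ wᵢ·(p₁ᵢ/p₀ᵢ) = 41.4658 + 36.4331 + 14.9457 + 21.6587 = 114.5033

114.50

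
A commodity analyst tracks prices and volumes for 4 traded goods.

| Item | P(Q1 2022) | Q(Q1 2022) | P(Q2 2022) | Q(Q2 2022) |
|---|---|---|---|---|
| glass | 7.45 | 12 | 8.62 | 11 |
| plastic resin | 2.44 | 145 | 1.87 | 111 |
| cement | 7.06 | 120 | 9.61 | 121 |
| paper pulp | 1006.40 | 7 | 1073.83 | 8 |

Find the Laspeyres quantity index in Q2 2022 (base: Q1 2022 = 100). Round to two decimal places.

111.07

Laspeyres quantity index uses base-period prices as weights.
ΣP(Q1 2022)·Q(Q2 2022) = 7.45×11 + 2.44×111 + 7.06×121 + 1006.40×8 = 81.95 + 270.84 + 854.26 + 8051.2 = 9258.25
ΣP(Q1 2022)·Q(Q1 2022) = 7.45×12 + 2.44×145 + 7.06×120 + 1006.40×7 = 89.4 + 353.8 + 847.2 + 7044.8 = 8335.2
Index = 9258.25 / 8335.2 × 100 = 111.0741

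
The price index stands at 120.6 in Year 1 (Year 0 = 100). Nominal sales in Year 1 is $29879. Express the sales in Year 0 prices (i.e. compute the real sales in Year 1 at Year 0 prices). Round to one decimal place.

Real = Nominal ÷ (Index/100) = 29879 ÷ (120.6/100)
     = 29879 ÷ 1.206 = 24775.2902

24775.3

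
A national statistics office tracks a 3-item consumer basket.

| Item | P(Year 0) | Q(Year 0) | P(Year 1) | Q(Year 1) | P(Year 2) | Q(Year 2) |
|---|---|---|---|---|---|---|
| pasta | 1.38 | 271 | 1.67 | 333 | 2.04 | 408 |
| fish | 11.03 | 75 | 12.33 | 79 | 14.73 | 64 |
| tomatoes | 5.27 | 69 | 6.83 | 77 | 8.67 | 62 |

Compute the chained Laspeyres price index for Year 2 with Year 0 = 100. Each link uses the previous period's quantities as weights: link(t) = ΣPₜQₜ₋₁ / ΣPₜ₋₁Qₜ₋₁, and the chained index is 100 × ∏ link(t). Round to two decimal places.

144.24

Link Year 0→Year 1:
ΣP(Year 1)Q(Year 0) = 1.67×271 + 12.33×75 + 6.83×69 = 452.57 + 924.75 + 471.27 = 1848.59
ΣP(Year 0)Q(Year 0) = 1.38×271 + 11.03×75 + 5.27×69 = 373.98 + 827.25 + 363.63 = 1564.86
link = 1848.59/1564.86 = 1.181313
Link Year 1→Year 2:
ΣP(Year 2)Q(Year 1) = 2.04×333 + 14.73×79 + 8.67×77 = 679.32 + 1163.67 + 667.59 = 2510.58
ΣP(Year 1)Q(Year 1) = 1.67×333 + 12.33×79 + 6.83×77 = 556.11 + 974.07 + 525.91 = 2056.09
link = 2510.58/2056.09 = 1.221046
Chained index = 100 × 1.181313 × 1.221046 = 144.2438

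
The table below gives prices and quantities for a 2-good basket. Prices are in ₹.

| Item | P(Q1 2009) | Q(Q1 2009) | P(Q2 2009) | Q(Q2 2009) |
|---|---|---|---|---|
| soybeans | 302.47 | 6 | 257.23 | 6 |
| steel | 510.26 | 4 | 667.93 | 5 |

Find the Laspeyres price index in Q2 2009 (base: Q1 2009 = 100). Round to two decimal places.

Laspeyres price index uses base-period quantities as weights.
ΣP(Q2 2009)·Q(Q1 2009) = 257.23×6 + 667.93×4 = 1543.38 + 2671.72 = 4215.1
ΣP(Q1 2009)·Q(Q1 2009) = 302.47×6 + 510.26×4 = 1814.82 + 2041.04 = 3855.86
Index = 4215.1 / 3855.86 × 100 = 109.3167

109.32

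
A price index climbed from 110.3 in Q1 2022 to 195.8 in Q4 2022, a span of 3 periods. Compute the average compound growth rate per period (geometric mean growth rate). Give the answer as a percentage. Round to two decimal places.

21.08%

Growth factor = (195.8/110.3)^(1/3) = (1.775159)^(1/3) = 1.210819
Growth rate = 1.210819 − 1 = 0.210819 = 21.0819%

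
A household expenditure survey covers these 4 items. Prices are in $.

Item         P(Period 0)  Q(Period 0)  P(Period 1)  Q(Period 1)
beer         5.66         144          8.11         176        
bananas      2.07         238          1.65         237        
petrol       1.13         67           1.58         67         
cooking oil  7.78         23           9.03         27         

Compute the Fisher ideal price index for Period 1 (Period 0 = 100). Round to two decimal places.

Laspeyres component (base-period weights):
ΣP(Period 1)Q(Period 0) = 8.11×144 + 1.65×238 + 1.58×67 + 9.03×23 = 1167.84 + 392.7 + 105.86 + 207.69 = 1874.09
ΣP(Period 0)Q(Period 0) = 5.66×144 + 2.07×238 + 1.13×67 + 7.78×23 = 815.04 + 492.66 + 75.71 + 178.94 = 1562.35
L = 1874.09 / 1562.35 × 100 = 119.9533
Paasche component (current-period weights):
ΣP(Period 1)Q(Period 1) = 8.11×176 + 1.65×237 + 1.58×67 + 9.03×27 = 1427.36 + 391.05 + 105.86 + 243.81 = 2168.08
ΣP(Period 0)Q(Period 1) = 5.66×176 + 2.07×237 + 1.13×67 + 7.78×27 = 996.16 + 490.59 + 75.71 + 210.06 = 1772.52
P = 2168.08 / 1772.52 × 100 = 122.3163
Fisher = √(L × P) = √(119.9533 × 122.3163) = 121.1290

121.13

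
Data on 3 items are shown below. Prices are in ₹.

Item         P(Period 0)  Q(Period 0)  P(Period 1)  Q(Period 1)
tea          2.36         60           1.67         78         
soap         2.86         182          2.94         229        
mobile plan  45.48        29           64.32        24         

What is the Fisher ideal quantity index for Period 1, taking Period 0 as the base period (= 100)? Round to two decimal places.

Laspeyres component (base-period weights):
ΣP(Period 0)Q(Period 1) = 2.36×78 + 2.86×229 + 45.48×24 = 184.08 + 654.94 + 1091.52 = 1930.54
ΣP(Period 0)Q(Period 0) = 2.36×60 + 2.86×182 + 45.48×29 = 141.6 + 520.52 + 1318.92 = 1981.04
L = 1930.54 / 1981.04 × 100 = 97.4508
Paasche component (current-period weights):
ΣP(Period 1)Q(Period 1) = 1.67×78 + 2.94×229 + 64.32×24 = 130.26 + 673.26 + 1543.68 = 2347.2
ΣP(Period 1)Q(Period 0) = 1.67×60 + 2.94×182 + 64.32×29 = 100.2 + 535.08 + 1865.28 = 2500.56
P = 2347.2 / 2500.56 × 100 = 93.8670
Fisher = √(L × P) = √(97.4508 × 93.8670) = 95.6421

95.64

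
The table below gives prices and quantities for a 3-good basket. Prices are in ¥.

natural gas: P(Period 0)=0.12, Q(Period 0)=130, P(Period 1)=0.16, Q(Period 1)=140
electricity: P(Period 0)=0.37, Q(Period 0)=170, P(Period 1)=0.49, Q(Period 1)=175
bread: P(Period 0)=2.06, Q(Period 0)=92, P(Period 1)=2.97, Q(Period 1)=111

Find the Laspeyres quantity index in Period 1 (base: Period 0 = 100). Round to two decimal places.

Laspeyres quantity index uses base-period prices as weights.
ΣP(Period 0)·Q(Period 1) = 0.12×140 + 0.37×175 + 2.06×111 = 16.8 + 64.75 + 228.66 = 310.21
ΣP(Period 0)·Q(Period 0) = 0.12×130 + 0.37×170 + 2.06×92 = 15.6 + 62.9 + 189.52 = 268.02
Index = 310.21 / 268.02 × 100 = 115.7414

115.74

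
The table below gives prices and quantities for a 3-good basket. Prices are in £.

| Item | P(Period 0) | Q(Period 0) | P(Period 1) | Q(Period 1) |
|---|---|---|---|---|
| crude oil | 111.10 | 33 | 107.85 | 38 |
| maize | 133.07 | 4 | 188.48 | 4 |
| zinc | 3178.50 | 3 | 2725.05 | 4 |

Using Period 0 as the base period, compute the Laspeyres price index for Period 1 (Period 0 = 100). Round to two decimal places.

90.93

Laspeyres price index uses base-period quantities as weights.
ΣP(Period 1)·Q(Period 0) = 107.85×33 + 188.48×4 + 2725.05×3 = 3559.05 + 753.92 + 8175.15 = 12488.12
ΣP(Period 0)·Q(Period 0) = 111.10×33 + 133.07×4 + 3178.50×3 = 3666.3 + 532.28 + 9535.5 = 13734.08
Index = 12488.12 / 13734.08 × 100 = 90.9280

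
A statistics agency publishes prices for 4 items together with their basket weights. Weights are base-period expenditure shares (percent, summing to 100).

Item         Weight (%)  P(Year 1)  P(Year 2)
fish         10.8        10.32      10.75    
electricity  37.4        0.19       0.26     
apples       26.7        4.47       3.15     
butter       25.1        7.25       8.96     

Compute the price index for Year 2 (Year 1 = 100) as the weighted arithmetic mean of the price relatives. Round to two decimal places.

112.26

fish: 10.8 × (10.75/10.32) = 10.8 × 1.041667 = 11.2500
electricity: 37.4 × (0.26/0.19) = 37.4 × 1.368421 = 51.1789
apples: 26.7 × (3.15/4.47) = 26.7 × 0.704698 = 18.8154
butter: 25.1 × (8.96/7.25) = 25.1 × 1.235862 = 31.0201
Index = Σ wᵢ·(p₁ᵢ/p₀ᵢ) = 11.2500 + 51.1789 + 18.8154 + 31.0201 = 112.2645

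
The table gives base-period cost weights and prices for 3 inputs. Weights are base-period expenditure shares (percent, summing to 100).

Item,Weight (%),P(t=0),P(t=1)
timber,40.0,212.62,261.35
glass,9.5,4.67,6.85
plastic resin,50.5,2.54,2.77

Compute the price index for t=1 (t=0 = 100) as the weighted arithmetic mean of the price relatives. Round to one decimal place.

118.2

timber: 40.0 × (261.35/212.62) = 40.0 × 1.229188 = 49.1675
glass: 9.5 × (6.85/4.67) = 9.5 × 1.466809 = 13.9347
plastic resin: 50.5 × (2.77/2.54) = 50.5 × 1.090551 = 55.0728
Index = Σ wᵢ·(p₁ᵢ/p₀ᵢ) = 49.1675 + 13.9347 + 55.0728 = 118.1751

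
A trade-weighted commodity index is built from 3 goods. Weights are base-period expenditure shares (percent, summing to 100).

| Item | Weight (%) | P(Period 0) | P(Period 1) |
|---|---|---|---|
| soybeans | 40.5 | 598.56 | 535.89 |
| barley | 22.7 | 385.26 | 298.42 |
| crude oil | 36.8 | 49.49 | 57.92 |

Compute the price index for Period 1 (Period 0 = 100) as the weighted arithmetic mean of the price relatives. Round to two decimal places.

96.91

soybeans: 40.5 × (535.89/598.56) = 40.5 × 0.895299 = 36.2596
barley: 22.7 × (298.42/385.26) = 22.7 × 0.774594 = 17.5833
crude oil: 36.8 × (57.92/49.49) = 36.8 × 1.170337 = 43.0684
Index = Σ wᵢ·(p₁ᵢ/p₀ᵢ) = 36.2596 + 17.5833 + 43.0684 = 96.9113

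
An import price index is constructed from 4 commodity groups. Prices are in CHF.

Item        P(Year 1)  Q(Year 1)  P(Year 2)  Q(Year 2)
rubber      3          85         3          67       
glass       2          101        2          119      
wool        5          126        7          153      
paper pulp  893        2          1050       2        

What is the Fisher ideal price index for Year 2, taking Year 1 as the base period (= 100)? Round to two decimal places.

Laspeyres component (base-period weights):
ΣP(Year 2)Q(Year 1) = 3×85 + 2×101 + 7×126 + 1050×2 = 255 + 202 + 882 + 2100 = 3439
ΣP(Year 1)Q(Year 1) = 3×85 + 2×101 + 5×126 + 893×2 = 255 + 202 + 630 + 1786 = 2873
L = 3439 / 2873 × 100 = 119.7007
Paasche component (current-period weights):
ΣP(Year 2)Q(Year 2) = 3×67 + 2×119 + 7×153 + 1050×2 = 201 + 238 + 1071 + 2100 = 3610
ΣP(Year 1)Q(Year 2) = 3×67 + 2×119 + 5×153 + 893×2 = 201 + 238 + 765 + 1786 = 2990
P = 3610 / 2990 × 100 = 120.7358
Fisher = √(L × P) = √(119.7007 × 120.7358) = 120.2171

120.22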